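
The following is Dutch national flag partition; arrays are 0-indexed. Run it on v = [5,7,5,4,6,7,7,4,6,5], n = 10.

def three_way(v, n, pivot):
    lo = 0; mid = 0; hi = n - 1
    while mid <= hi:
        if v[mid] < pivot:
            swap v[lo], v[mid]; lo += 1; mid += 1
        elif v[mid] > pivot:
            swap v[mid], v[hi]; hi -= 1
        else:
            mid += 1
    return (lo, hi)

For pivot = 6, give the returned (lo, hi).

pivot = 6; lo=0, mid=0, hi=9
v[mid]=5<6: swap v[0],v[0]; lo=1,mid=1 → [5,7,5,4,6,7,7,4,6,5]
v[mid]=7>6: swap v[1],v[9]; hi=8 → [5,5,5,4,6,7,7,4,6,7]
v[mid]=5<6: swap v[1],v[1]; lo=2,mid=2 → [5,5,5,4,6,7,7,4,6,7]
v[mid]=5<6: swap v[2],v[2]; lo=3,mid=3 → [5,5,5,4,6,7,7,4,6,7]
v[mid]=4<6: swap v[3],v[3]; lo=4,mid=4 → [5,5,5,4,6,7,7,4,6,7]
v[mid]=6=6: mid=5
v[mid]=7>6: swap v[5],v[8]; hi=7 → [5,5,5,4,6,6,7,4,7,7]
v[mid]=6=6: mid=6
v[mid]=7>6: swap v[6],v[7]; hi=6 → [5,5,5,4,6,6,4,7,7,7]
v[mid]=4<6: swap v[4],v[6]; lo=5,mid=7 → [5,5,5,4,4,6,6,7,7,7]
end: lo=5, hi=6; v = [5,5,5,4,4,6,6,7,7,7]

(5, 6)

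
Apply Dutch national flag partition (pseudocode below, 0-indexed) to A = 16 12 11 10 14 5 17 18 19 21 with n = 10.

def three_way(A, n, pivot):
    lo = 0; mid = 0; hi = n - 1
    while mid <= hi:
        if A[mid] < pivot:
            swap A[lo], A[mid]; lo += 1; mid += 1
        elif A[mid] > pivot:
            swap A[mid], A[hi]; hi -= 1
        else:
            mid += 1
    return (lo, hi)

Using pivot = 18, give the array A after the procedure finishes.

16 12 11 10 14 5 17 18 21 19

pivot = 18; lo=0, mid=0, hi=9
A[mid]=16<18: swap A[0],A[0]; lo=1,mid=1 → 16 12 11 10 14 5 17 18 19 21
A[mid]=12<18: swap A[1],A[1]; lo=2,mid=2 → 16 12 11 10 14 5 17 18 19 21
A[mid]=11<18: swap A[2],A[2]; lo=3,mid=3 → 16 12 11 10 14 5 17 18 19 21
A[mid]=10<18: swap A[3],A[3]; lo=4,mid=4 → 16 12 11 10 14 5 17 18 19 21
A[mid]=14<18: swap A[4],A[4]; lo=5,mid=5 → 16 12 11 10 14 5 17 18 19 21
A[mid]=5<18: swap A[5],A[5]; lo=6,mid=6 → 16 12 11 10 14 5 17 18 19 21
A[mid]=17<18: swap A[6],A[6]; lo=7,mid=7 → 16 12 11 10 14 5 17 18 19 21
A[mid]=18=18: mid=8
A[mid]=19>18: swap A[8],A[9]; hi=8 → 16 12 11 10 14 5 17 18 21 19
A[mid]=21>18: swap A[8],A[8]; hi=7 → 16 12 11 10 14 5 17 18 21 19
end: lo=7, hi=7; A = 16 12 11 10 14 5 17 18 21 19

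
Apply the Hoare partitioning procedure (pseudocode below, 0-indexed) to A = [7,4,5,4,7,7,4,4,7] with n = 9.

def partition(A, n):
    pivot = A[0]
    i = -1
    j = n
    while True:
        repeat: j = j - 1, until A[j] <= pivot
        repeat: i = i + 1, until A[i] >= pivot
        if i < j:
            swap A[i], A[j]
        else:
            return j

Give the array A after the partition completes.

[7,4,5,4,4,4,7,7,7]

pivot = A[0] = 7; i = -1, j = 9
j→8 (A[8]=7≤7), i→0 (A[0]=7≥7); i<j, swap → [7,4,5,4,7,7,4,4,7]
j→7 (A[7]=4≤7), i→4 (A[4]=7≥7); i<j, swap → [7,4,5,4,4,7,4,7,7]
j→6 (A[6]=4≤7), i→5 (A[5]=7≥7); i<j, swap → [7,4,5,4,4,4,7,7,7]
j→5, i→6; i≥j, return j=5. A = [7,4,5,4,4,4,7,7,7]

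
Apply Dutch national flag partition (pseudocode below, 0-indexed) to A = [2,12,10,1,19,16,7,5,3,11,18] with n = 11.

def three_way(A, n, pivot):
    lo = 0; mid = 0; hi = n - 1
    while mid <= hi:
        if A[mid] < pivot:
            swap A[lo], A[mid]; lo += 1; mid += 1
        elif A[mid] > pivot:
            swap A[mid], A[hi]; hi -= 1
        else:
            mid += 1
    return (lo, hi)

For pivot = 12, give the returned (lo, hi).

(7, 7)

lo=0 mid=0 hi=10
2<12: swap(0,0), lo=1 mid=1 ⇒ [2,12,10,1,19,16,7,5,3,11,18]
12=12: mid=2
10<12: swap(1,2), lo=2 mid=3 ⇒ [2,10,12,1,19,16,7,5,3,11,18]
1<12: swap(2,3), lo=3 mid=4 ⇒ [2,10,1,12,19,16,7,5,3,11,18]
19>12: swap(4,10), hi=9 ⇒ [2,10,1,12,18,16,7,5,3,11,19]
18>12: swap(4,9), hi=8 ⇒ [2,10,1,12,11,16,7,5,3,18,19]
11<12: swap(3,4), lo=4 mid=5 ⇒ [2,10,1,11,12,16,7,5,3,18,19]
16>12: swap(5,8), hi=7 ⇒ [2,10,1,11,12,3,7,5,16,18,19]
3<12: swap(4,5), lo=5 mid=6 ⇒ [2,10,1,11,3,12,7,5,16,18,19]
7<12: swap(5,6), lo=6 mid=7 ⇒ [2,10,1,11,3,7,12,5,16,18,19]
5<12: swap(6,7), lo=7 mid=8 ⇒ [2,10,1,11,3,7,5,12,16,18,19]
done. lo=7 hi=7; A=[2,10,1,11,3,7,5,12,16,18,19]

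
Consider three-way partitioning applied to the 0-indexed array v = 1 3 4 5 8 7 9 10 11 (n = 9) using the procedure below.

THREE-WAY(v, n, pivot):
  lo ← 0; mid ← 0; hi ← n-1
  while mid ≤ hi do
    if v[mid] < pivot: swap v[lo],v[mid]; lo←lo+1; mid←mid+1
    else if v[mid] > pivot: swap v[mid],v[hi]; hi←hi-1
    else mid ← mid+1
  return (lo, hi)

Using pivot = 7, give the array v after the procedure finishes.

lo=0 mid=0 hi=8
1<7: swap(0,0), lo=1 mid=1 ⇒ 1 3 4 5 8 7 9 10 11
3<7: swap(1,1), lo=2 mid=2 ⇒ 1 3 4 5 8 7 9 10 11
4<7: swap(2,2), lo=3 mid=3 ⇒ 1 3 4 5 8 7 9 10 11
5<7: swap(3,3), lo=4 mid=4 ⇒ 1 3 4 5 8 7 9 10 11
8>7: swap(4,8), hi=7 ⇒ 1 3 4 5 11 7 9 10 8
11>7: swap(4,7), hi=6 ⇒ 1 3 4 5 10 7 9 11 8
10>7: swap(4,6), hi=5 ⇒ 1 3 4 5 9 7 10 11 8
9>7: swap(4,5), hi=4 ⇒ 1 3 4 5 7 9 10 11 8
7=7: mid=5
done. lo=4 hi=4; v=1 3 4 5 7 9 10 11 8

1 3 4 5 7 9 10 11 8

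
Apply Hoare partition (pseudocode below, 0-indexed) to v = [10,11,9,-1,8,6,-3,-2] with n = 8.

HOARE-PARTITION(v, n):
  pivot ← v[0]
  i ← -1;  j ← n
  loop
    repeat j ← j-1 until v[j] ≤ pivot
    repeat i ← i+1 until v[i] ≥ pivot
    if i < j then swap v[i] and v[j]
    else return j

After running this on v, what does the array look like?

pivot=10
j stops at 7 (-2), i stops at 0 (10); swap ⇒ [-2,11,9,-1,8,6,-3,10]
j stops at 6 (-3), i stops at 1 (11); swap ⇒ [-2,-3,9,-1,8,6,11,10]
j stops at 5, i stops at 6; i≥j ⇒ return 5. v=[-2,-3,9,-1,8,6,11,10]

[-2,-3,9,-1,8,6,11,10]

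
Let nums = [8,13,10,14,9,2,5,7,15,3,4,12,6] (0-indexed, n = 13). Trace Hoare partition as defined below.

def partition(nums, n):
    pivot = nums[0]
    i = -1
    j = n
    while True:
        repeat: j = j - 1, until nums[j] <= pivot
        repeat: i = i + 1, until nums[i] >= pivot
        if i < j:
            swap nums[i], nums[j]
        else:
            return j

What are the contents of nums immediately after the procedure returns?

pivot = nums[0] = 8; i = -1, j = 13
j→12 (nums[12]=6≤8), i→0 (nums[0]=8≥8); i<j, swap → [6,13,10,14,9,2,5,7,15,3,4,12,8]
j→10 (nums[10]=4≤8), i→1 (nums[1]=13≥8); i<j, swap → [6,4,10,14,9,2,5,7,15,3,13,12,8]
j→9 (nums[9]=3≤8), i→2 (nums[2]=10≥8); i<j, swap → [6,4,3,14,9,2,5,7,15,10,13,12,8]
j→7 (nums[7]=7≤8), i→3 (nums[3]=14≥8); i<j, swap → [6,4,3,7,9,2,5,14,15,10,13,12,8]
j→6 (nums[6]=5≤8), i→4 (nums[4]=9≥8); i<j, swap → [6,4,3,7,5,2,9,14,15,10,13,12,8]
j→5, i→6; i≥j, return j=5. nums = [6,4,3,7,5,2,9,14,15,10,13,12,8]

[6,4,3,7,5,2,9,14,15,10,13,12,8]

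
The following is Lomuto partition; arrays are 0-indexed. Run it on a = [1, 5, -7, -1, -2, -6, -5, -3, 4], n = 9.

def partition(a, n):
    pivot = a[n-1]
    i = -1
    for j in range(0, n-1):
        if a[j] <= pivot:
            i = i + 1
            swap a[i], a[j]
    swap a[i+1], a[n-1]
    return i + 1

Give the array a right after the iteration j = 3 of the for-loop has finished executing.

pivot = a[8] = 4; i = -1
j=0: a[0]=1 ≤ 4 → i=0, swap a[0],a[0] (no change) → [1, 5, -7, -1, -2, -6, -5, -3, 4]
j=1: a[1]=5 > 4 → no swap
j=2: a[2]=-7 ≤ 4 → i=1, swap a[1],a[2] → [1, -7, 5, -1, -2, -6, -5, -3, 4]
j=3: a[3]=-1 ≤ 4 → i=2, swap a[2],a[3] → [1, -7, -1, 5, -2, -6, -5, -3, 4]
(after j=3) a = [1, -7, -1, 5, -2, -6, -5, -3, 4]

[1, -7, -1, 5, -2, -6, -5, -3, 4]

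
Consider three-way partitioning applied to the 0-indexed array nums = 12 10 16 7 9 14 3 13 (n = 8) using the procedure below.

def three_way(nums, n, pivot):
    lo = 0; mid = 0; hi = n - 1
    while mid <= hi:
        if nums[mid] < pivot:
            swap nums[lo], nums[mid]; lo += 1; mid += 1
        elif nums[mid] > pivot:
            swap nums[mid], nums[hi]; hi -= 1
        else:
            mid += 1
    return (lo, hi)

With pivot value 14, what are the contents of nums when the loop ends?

12 10 13 7 9 3 14 16

pivot = 14; lo=0, mid=0, hi=7
nums[mid]=12<14: swap nums[0],nums[0]; lo=1,mid=1 → 12 10 16 7 9 14 3 13
nums[mid]=10<14: swap nums[1],nums[1]; lo=2,mid=2 → 12 10 16 7 9 14 3 13
nums[mid]=16>14: swap nums[2],nums[7]; hi=6 → 12 10 13 7 9 14 3 16
nums[mid]=13<14: swap nums[2],nums[2]; lo=3,mid=3 → 12 10 13 7 9 14 3 16
nums[mid]=7<14: swap nums[3],nums[3]; lo=4,mid=4 → 12 10 13 7 9 14 3 16
nums[mid]=9<14: swap nums[4],nums[4]; lo=5,mid=5 → 12 10 13 7 9 14 3 16
nums[mid]=14=14: mid=6
nums[mid]=3<14: swap nums[5],nums[6]; lo=6,mid=7 → 12 10 13 7 9 3 14 16
end: lo=6, hi=6; nums = 12 10 13 7 9 3 14 16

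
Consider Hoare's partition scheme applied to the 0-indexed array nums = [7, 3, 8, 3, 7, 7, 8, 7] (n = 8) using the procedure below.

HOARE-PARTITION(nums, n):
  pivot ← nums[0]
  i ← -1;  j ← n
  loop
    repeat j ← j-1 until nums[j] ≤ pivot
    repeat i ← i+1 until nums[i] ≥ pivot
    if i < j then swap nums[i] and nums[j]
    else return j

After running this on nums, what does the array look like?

pivot = nums[0] = 7; i = -1, j = 8
j→7 (nums[7]=7≤7), i→0 (nums[0]=7≥7); i<j, swap → [7, 3, 8, 3, 7, 7, 8, 7]
j→5 (nums[5]=7≤7), i→2 (nums[2]=8≥7); i<j, swap → [7, 3, 7, 3, 7, 8, 8, 7]
j→4, i→4; i≥j, return j=4. nums = [7, 3, 7, 3, 7, 8, 8, 7]

[7, 3, 7, 3, 7, 8, 8, 7]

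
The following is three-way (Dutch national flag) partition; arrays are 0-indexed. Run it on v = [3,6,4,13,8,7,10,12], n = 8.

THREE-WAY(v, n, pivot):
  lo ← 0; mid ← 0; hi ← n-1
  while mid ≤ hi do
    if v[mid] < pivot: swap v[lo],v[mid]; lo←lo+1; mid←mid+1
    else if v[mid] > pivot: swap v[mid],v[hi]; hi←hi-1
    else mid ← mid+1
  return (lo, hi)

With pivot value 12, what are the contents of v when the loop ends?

[3,6,4,8,7,10,12,13]

lo=0 mid=0 hi=7
3<12: swap(0,0), lo=1 mid=1 ⇒ [3,6,4,13,8,7,10,12]
6<12: swap(1,1), lo=2 mid=2 ⇒ [3,6,4,13,8,7,10,12]
4<12: swap(2,2), lo=3 mid=3 ⇒ [3,6,4,13,8,7,10,12]
13>12: swap(3,7), hi=6 ⇒ [3,6,4,12,8,7,10,13]
12=12: mid=4
8<12: swap(3,4), lo=4 mid=5 ⇒ [3,6,4,8,12,7,10,13]
7<12: swap(4,5), lo=5 mid=6 ⇒ [3,6,4,8,7,12,10,13]
10<12: swap(5,6), lo=6 mid=7 ⇒ [3,6,4,8,7,10,12,13]
done. lo=6 hi=6; v=[3,6,4,8,7,10,12,13]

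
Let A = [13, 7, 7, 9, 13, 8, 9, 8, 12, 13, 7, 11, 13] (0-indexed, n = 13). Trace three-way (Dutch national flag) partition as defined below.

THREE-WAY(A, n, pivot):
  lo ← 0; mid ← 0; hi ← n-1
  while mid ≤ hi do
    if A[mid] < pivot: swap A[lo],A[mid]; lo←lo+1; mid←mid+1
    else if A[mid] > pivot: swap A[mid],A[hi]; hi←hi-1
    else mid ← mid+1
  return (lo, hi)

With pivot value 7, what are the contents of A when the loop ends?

lo=0 mid=0 hi=12
13>7: swap(0,12), hi=11 ⇒ [13, 7, 7, 9, 13, 8, 9, 8, 12, 13, 7, 11, 13]
13>7: swap(0,11), hi=10 ⇒ [11, 7, 7, 9, 13, 8, 9, 8, 12, 13, 7, 13, 13]
11>7: swap(0,10), hi=9 ⇒ [7, 7, 7, 9, 13, 8, 9, 8, 12, 13, 11, 13, 13]
7=7: mid=1
7=7: mid=2
7=7: mid=3
9>7: swap(3,9), hi=8 ⇒ [7, 7, 7, 13, 13, 8, 9, 8, 12, 9, 11, 13, 13]
13>7: swap(3,8), hi=7 ⇒ [7, 7, 7, 12, 13, 8, 9, 8, 13, 9, 11, 13, 13]
12>7: swap(3,7), hi=6 ⇒ [7, 7, 7, 8, 13, 8, 9, 12, 13, 9, 11, 13, 13]
8>7: swap(3,6), hi=5 ⇒ [7, 7, 7, 9, 13, 8, 8, 12, 13, 9, 11, 13, 13]
9>7: swap(3,5), hi=4 ⇒ [7, 7, 7, 8, 13, 9, 8, 12, 13, 9, 11, 13, 13]
8>7: swap(3,4), hi=3 ⇒ [7, 7, 7, 13, 8, 9, 8, 12, 13, 9, 11, 13, 13]
13>7: swap(3,3), hi=2 ⇒ [7, 7, 7, 13, 8, 9, 8, 12, 13, 9, 11, 13, 13]
done. lo=0 hi=2; A=[7, 7, 7, 13, 8, 9, 8, 12, 13, 9, 11, 13, 13]

[7, 7, 7, 13, 8, 9, 8, 12, 13, 9, 11, 13, 13]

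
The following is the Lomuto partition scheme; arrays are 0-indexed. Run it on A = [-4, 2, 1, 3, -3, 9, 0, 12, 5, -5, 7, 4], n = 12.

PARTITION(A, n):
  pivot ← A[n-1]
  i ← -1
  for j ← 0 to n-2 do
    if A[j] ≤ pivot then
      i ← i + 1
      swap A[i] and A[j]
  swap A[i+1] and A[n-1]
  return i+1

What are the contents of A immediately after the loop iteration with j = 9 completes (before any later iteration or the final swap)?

[-4, 2, 1, 3, -3, 0, -5, 12, 5, 9, 7, 4]

pivot=4, i=-1
j=0: -4≤4, i=0, swap(0,0) ⇒ [-4, 2, 1, 3, -3, 9, 0, 12, 5, -5, 7, 4]
j=1: 2≤4, i=1, swap(1,1) ⇒ [-4, 2, 1, 3, -3, 9, 0, 12, 5, -5, 7, 4]
j=2: 1≤4, i=2, swap(2,2) ⇒ [-4, 2, 1, 3, -3, 9, 0, 12, 5, -5, 7, 4]
j=3: 3≤4, i=3, swap(3,3) ⇒ [-4, 2, 1, 3, -3, 9, 0, 12, 5, -5, 7, 4]
j=4: -3≤4, i=4, swap(4,4) ⇒ [-4, 2, 1, 3, -3, 9, 0, 12, 5, -5, 7, 4]
j=5: 9>4, skip
j=6: 0≤4, i=5, swap(5,6) ⇒ [-4, 2, 1, 3, -3, 0, 9, 12, 5, -5, 7, 4]
j=7: 12>4, skip
j=8: 5>4, skip
j=9: -5≤4, i=6, swap(6,9) ⇒ [-4, 2, 1, 3, -3, 0, -5, 12, 5, 9, 7, 4]
(after j=9) A = [-4, 2, 1, 3, -3, 0, -5, 12, 5, 9, 7, 4]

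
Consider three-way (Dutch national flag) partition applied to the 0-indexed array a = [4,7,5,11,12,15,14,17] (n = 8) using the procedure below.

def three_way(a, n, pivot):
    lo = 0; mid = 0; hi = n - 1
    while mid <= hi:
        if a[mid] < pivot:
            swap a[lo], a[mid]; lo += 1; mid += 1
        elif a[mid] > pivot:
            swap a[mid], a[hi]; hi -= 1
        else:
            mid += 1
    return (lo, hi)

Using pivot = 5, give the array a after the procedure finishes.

[4,5,11,12,15,14,17,7]

lo=0 mid=0 hi=7
4<5: swap(0,0), lo=1 mid=1 ⇒ [4,7,5,11,12,15,14,17]
7>5: swap(1,7), hi=6 ⇒ [4,17,5,11,12,15,14,7]
17>5: swap(1,6), hi=5 ⇒ [4,14,5,11,12,15,17,7]
14>5: swap(1,5), hi=4 ⇒ [4,15,5,11,12,14,17,7]
15>5: swap(1,4), hi=3 ⇒ [4,12,5,11,15,14,17,7]
12>5: swap(1,3), hi=2 ⇒ [4,11,5,12,15,14,17,7]
11>5: swap(1,2), hi=1 ⇒ [4,5,11,12,15,14,17,7]
5=5: mid=2
done. lo=1 hi=1; a=[4,5,11,12,15,14,17,7]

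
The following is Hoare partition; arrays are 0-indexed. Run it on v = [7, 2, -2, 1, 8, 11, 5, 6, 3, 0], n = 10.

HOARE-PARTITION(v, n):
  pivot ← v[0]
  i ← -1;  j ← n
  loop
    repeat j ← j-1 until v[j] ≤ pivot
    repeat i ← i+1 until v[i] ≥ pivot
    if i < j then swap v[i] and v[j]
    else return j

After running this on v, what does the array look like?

pivot=7
j stops at 9 (0), i stops at 0 (7); swap ⇒ [0, 2, -2, 1, 8, 11, 5, 6, 3, 7]
j stops at 8 (3), i stops at 4 (8); swap ⇒ [0, 2, -2, 1, 3, 11, 5, 6, 8, 7]
j stops at 7 (6), i stops at 5 (11); swap ⇒ [0, 2, -2, 1, 3, 6, 5, 11, 8, 7]
j stops at 6, i stops at 7; i≥j ⇒ return 6. v=[0, 2, -2, 1, 3, 6, 5, 11, 8, 7]

[0, 2, -2, 1, 3, 6, 5, 11, 8, 7]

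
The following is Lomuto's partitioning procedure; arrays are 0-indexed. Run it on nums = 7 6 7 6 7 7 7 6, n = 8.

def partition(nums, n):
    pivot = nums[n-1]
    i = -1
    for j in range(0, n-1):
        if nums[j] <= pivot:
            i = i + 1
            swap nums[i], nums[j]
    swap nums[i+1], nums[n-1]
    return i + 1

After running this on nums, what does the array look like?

6 6 6 7 7 7 7 7

pivot = nums[7] = 6; i = -1
j=0: nums[0]=7 > 6 → no swap
j=1: nums[1]=6 ≤ 6 → i=0, swap nums[0],nums[1] → 6 7 7 6 7 7 7 6
j=2: nums[2]=7 > 6 → no swap
j=3: nums[3]=6 ≤ 6 → i=1, swap nums[1],nums[3] → 6 6 7 7 7 7 7 6
j=4: nums[4]=7 > 6 → no swap
j=5: nums[5]=7 > 6 → no swap
j=6: nums[6]=7 > 6 → no swap
final swap nums[2],nums[7] → 6 6 6 7 7 7 7 7; return 2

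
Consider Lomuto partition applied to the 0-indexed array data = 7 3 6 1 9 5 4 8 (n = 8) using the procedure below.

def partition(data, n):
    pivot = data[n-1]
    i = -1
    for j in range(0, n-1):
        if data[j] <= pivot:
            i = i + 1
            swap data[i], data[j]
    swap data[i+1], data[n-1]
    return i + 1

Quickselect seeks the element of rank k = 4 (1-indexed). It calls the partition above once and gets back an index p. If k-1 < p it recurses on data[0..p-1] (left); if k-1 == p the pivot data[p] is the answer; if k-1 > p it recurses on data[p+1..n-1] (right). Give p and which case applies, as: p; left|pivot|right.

pivot = data[7] = 8; i = -1
j=0: data[0]=7 ≤ 8 → i=0, swap data[0],data[0] (no change) → 7 3 6 1 9 5 4 8
j=1: data[1]=3 ≤ 8 → i=1, swap data[1],data[1] (no change) → 7 3 6 1 9 5 4 8
j=2: data[2]=6 ≤ 8 → i=2, swap data[2],data[2] (no change) → 7 3 6 1 9 5 4 8
j=3: data[3]=1 ≤ 8 → i=3, swap data[3],data[3] (no change) → 7 3 6 1 9 5 4 8
j=4: data[4]=9 > 8 → no swap
j=5: data[5]=5 ≤ 8 → i=4, swap data[4],data[5] → 7 3 6 1 5 9 4 8
j=6: data[6]=4 ≤ 8 → i=5, swap data[5],data[6] → 7 3 6 1 5 4 9 8
final swap data[6],data[7] → 7 3 6 1 5 4 8 9; return 6
p = 6; k-1 = 3 < 6 ⇒ left

6; left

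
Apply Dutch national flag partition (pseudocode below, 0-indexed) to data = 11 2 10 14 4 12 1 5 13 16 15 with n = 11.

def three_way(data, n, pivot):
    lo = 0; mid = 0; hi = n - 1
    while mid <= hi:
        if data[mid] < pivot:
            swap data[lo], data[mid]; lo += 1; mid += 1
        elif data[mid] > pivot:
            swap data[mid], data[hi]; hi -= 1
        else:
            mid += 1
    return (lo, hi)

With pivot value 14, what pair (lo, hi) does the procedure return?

lo=0 mid=0 hi=10
11<14: swap(0,0), lo=1 mid=1 ⇒ 11 2 10 14 4 12 1 5 13 16 15
2<14: swap(1,1), lo=2 mid=2 ⇒ 11 2 10 14 4 12 1 5 13 16 15
10<14: swap(2,2), lo=3 mid=3 ⇒ 11 2 10 14 4 12 1 5 13 16 15
14=14: mid=4
4<14: swap(3,4), lo=4 mid=5 ⇒ 11 2 10 4 14 12 1 5 13 16 15
12<14: swap(4,5), lo=5 mid=6 ⇒ 11 2 10 4 12 14 1 5 13 16 15
1<14: swap(5,6), lo=6 mid=7 ⇒ 11 2 10 4 12 1 14 5 13 16 15
5<14: swap(6,7), lo=7 mid=8 ⇒ 11 2 10 4 12 1 5 14 13 16 15
13<14: swap(7,8), lo=8 mid=9 ⇒ 11 2 10 4 12 1 5 13 14 16 15
16>14: swap(9,10), hi=9 ⇒ 11 2 10 4 12 1 5 13 14 15 16
15>14: swap(9,9), hi=8 ⇒ 11 2 10 4 12 1 5 13 14 15 16
done. lo=8 hi=8; data=11 2 10 4 12 1 5 13 14 15 16

(8, 8)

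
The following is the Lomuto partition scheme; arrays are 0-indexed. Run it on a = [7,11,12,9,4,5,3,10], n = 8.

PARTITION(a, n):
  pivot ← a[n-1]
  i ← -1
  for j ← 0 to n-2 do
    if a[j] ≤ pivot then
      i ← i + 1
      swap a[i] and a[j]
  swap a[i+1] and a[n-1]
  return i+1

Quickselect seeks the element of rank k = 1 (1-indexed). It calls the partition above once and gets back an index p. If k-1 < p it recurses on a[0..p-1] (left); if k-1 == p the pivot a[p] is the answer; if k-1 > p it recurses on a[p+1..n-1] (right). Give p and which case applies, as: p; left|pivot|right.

5; left

pivot=10, i=-1
j=0: 7≤10, i=0, swap(0,0) ⇒ [7,11,12,9,4,5,3,10]
j=1: 11>10, skip
j=2: 12>10, skip
j=3: 9≤10, i=1, swap(1,3) ⇒ [7,9,12,11,4,5,3,10]
j=4: 4≤10, i=2, swap(2,4) ⇒ [7,9,4,11,12,5,3,10]
j=5: 5≤10, i=3, swap(3,5) ⇒ [7,9,4,5,12,11,3,10]
j=6: 3≤10, i=4, swap(4,6) ⇒ [7,9,4,5,3,11,12,10]
swap(5,7) ⇒ [7,9,4,5,3,10,12,11]; return 5
p = 5; k-1 = 0 < 5 ⇒ left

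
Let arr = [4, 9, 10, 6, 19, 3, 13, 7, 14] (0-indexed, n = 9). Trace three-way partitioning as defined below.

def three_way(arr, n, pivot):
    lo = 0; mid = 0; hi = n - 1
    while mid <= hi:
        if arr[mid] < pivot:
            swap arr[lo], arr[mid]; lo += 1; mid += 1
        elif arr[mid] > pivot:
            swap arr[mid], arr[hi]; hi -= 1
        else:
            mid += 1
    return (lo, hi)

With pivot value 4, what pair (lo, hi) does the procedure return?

(1, 1)

lo=0 mid=0 hi=8
4=4: mid=1
9>4: swap(1,8), hi=7 ⇒ [4, 14, 10, 6, 19, 3, 13, 7, 9]
14>4: swap(1,7), hi=6 ⇒ [4, 7, 10, 6, 19, 3, 13, 14, 9]
7>4: swap(1,6), hi=5 ⇒ [4, 13, 10, 6, 19, 3, 7, 14, 9]
13>4: swap(1,5), hi=4 ⇒ [4, 3, 10, 6, 19, 13, 7, 14, 9]
3<4: swap(0,1), lo=1 mid=2 ⇒ [3, 4, 10, 6, 19, 13, 7, 14, 9]
10>4: swap(2,4), hi=3 ⇒ [3, 4, 19, 6, 10, 13, 7, 14, 9]
19>4: swap(2,3), hi=2 ⇒ [3, 4, 6, 19, 10, 13, 7, 14, 9]
6>4: swap(2,2), hi=1 ⇒ [3, 4, 6, 19, 10, 13, 7, 14, 9]
done. lo=1 hi=1; arr=[3, 4, 6, 19, 10, 13, 7, 14, 9]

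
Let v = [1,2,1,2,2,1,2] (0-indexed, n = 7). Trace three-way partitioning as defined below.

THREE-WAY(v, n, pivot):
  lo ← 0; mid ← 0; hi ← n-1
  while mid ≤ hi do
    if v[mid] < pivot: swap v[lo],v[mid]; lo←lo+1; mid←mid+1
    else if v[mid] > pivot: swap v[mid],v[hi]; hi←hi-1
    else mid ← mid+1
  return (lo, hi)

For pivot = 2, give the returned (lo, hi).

lo=0 mid=0 hi=6
1<2: swap(0,0), lo=1 mid=1 ⇒ [1,2,1,2,2,1,2]
2=2: mid=2
1<2: swap(1,2), lo=2 mid=3 ⇒ [1,1,2,2,2,1,2]
2=2: mid=4
2=2: mid=5
1<2: swap(2,5), lo=3 mid=6 ⇒ [1,1,1,2,2,2,2]
2=2: mid=7
done. lo=3 hi=6; v=[1,1,1,2,2,2,2]

(3, 6)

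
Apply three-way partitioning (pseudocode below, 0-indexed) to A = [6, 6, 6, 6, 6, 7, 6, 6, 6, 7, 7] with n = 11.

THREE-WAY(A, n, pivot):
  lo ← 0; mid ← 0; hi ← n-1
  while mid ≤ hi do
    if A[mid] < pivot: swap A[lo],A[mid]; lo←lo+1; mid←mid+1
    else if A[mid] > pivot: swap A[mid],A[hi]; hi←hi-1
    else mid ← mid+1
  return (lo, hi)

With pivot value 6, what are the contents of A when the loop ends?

lo=0 mid=0 hi=10
6=6: mid=1
6=6: mid=2
6=6: mid=3
6=6: mid=4
6=6: mid=5
7>6: swap(5,10), hi=9 ⇒ [6, 6, 6, 6, 6, 7, 6, 6, 6, 7, 7]
7>6: swap(5,9), hi=8 ⇒ [6, 6, 6, 6, 6, 7, 6, 6, 6, 7, 7]
7>6: swap(5,8), hi=7 ⇒ [6, 6, 6, 6, 6, 6, 6, 6, 7, 7, 7]
6=6: mid=6
6=6: mid=7
6=6: mid=8
done. lo=0 hi=7; A=[6, 6, 6, 6, 6, 6, 6, 6, 7, 7, 7]

[6, 6, 6, 6, 6, 6, 6, 6, 7, 7, 7]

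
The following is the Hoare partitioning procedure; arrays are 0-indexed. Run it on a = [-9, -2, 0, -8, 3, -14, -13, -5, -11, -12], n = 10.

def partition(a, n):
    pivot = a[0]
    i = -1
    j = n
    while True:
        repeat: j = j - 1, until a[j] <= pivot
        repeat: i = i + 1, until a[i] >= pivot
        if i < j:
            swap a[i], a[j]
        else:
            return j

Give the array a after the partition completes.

[-12, -11, -13, -14, 3, -8, 0, -5, -2, -9]

pivot=-9
j stops at 9 (-12), i stops at 0 (-9); swap ⇒ [-12, -2, 0, -8, 3, -14, -13, -5, -11, -9]
j stops at 8 (-11), i stops at 1 (-2); swap ⇒ [-12, -11, 0, -8, 3, -14, -13, -5, -2, -9]
j stops at 6 (-13), i stops at 2 (0); swap ⇒ [-12, -11, -13, -8, 3, -14, 0, -5, -2, -9]
j stops at 5 (-14), i stops at 3 (-8); swap ⇒ [-12, -11, -13, -14, 3, -8, 0, -5, -2, -9]
j stops at 3, i stops at 4; i≥j ⇒ return 3. a=[-12, -11, -13, -14, 3, -8, 0, -5, -2, -9]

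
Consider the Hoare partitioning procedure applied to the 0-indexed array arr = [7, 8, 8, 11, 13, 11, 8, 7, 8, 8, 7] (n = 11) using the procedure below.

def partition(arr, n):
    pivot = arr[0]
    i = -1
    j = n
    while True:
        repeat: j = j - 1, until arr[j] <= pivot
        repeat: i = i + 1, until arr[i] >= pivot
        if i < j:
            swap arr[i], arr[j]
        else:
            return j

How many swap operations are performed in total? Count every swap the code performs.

pivot = arr[0] = 7; i = -1, j = 11
j→10 (arr[10]=7≤7), i→0 (arr[0]=7≥7); i<j, swap → [7, 8, 8, 11, 13, 11, 8, 7, 8, 8, 7]
j→7 (arr[7]=7≤7), i→1 (arr[1]=8≥7); i<j, swap → [7, 7, 8, 11, 13, 11, 8, 8, 8, 8, 7]
j→1, i→2; i≥j, return j=1. arr = [7, 7, 8, 11, 13, 11, 8, 8, 8, 8, 7]

2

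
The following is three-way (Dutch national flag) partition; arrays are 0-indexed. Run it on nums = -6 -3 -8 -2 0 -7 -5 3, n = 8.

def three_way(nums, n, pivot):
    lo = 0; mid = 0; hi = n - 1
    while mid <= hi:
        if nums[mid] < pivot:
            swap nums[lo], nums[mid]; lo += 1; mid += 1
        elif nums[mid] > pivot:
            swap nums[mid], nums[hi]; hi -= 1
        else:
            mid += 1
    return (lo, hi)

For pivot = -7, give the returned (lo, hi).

(1, 1)

lo=0 mid=0 hi=7
-6>-7: swap(0,7), hi=6 ⇒ 3 -3 -8 -2 0 -7 -5 -6
3>-7: swap(0,6), hi=5 ⇒ -5 -3 -8 -2 0 -7 3 -6
-5>-7: swap(0,5), hi=4 ⇒ -7 -3 -8 -2 0 -5 3 -6
-7=-7: mid=1
-3>-7: swap(1,4), hi=3 ⇒ -7 0 -8 -2 -3 -5 3 -6
0>-7: swap(1,3), hi=2 ⇒ -7 -2 -8 0 -3 -5 3 -6
-2>-7: swap(1,2), hi=1 ⇒ -7 -8 -2 0 -3 -5 3 -6
-8<-7: swap(0,1), lo=1 mid=2 ⇒ -8 -7 -2 0 -3 -5 3 -6
done. lo=1 hi=1; nums=-8 -7 -2 0 -3 -5 3 -6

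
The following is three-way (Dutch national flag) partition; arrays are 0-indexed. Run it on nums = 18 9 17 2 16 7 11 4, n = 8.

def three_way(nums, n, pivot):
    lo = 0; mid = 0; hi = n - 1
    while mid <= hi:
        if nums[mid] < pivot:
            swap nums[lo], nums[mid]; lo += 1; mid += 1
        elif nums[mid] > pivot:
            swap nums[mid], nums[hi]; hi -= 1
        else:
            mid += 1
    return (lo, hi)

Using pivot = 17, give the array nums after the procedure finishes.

4 9 2 16 7 11 17 18

pivot = 17; lo=0, mid=0, hi=7
nums[mid]=18>17: swap nums[0],nums[7]; hi=6 → 4 9 17 2 16 7 11 18
nums[mid]=4<17: swap nums[0],nums[0]; lo=1,mid=1 → 4 9 17 2 16 7 11 18
nums[mid]=9<17: swap nums[1],nums[1]; lo=2,mid=2 → 4 9 17 2 16 7 11 18
nums[mid]=17=17: mid=3
nums[mid]=2<17: swap nums[2],nums[3]; lo=3,mid=4 → 4 9 2 17 16 7 11 18
nums[mid]=16<17: swap nums[3],nums[4]; lo=4,mid=5 → 4 9 2 16 17 7 11 18
nums[mid]=7<17: swap nums[4],nums[5]; lo=5,mid=6 → 4 9 2 16 7 17 11 18
nums[mid]=11<17: swap nums[5],nums[6]; lo=6,mid=7 → 4 9 2 16 7 11 17 18
end: lo=6, hi=6; nums = 4 9 2 16 7 11 17 18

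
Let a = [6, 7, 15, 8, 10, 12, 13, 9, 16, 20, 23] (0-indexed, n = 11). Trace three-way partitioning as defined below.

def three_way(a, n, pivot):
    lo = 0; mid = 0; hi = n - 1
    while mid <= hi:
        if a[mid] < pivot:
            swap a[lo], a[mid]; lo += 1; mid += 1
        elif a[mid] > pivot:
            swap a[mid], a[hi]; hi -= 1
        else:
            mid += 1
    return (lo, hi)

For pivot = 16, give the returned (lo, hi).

lo=0 mid=0 hi=10
6<16: swap(0,0), lo=1 mid=1 ⇒ [6, 7, 15, 8, 10, 12, 13, 9, 16, 20, 23]
7<16: swap(1,1), lo=2 mid=2 ⇒ [6, 7, 15, 8, 10, 12, 13, 9, 16, 20, 23]
15<16: swap(2,2), lo=3 mid=3 ⇒ [6, 7, 15, 8, 10, 12, 13, 9, 16, 20, 23]
8<16: swap(3,3), lo=4 mid=4 ⇒ [6, 7, 15, 8, 10, 12, 13, 9, 16, 20, 23]
10<16: swap(4,4), lo=5 mid=5 ⇒ [6, 7, 15, 8, 10, 12, 13, 9, 16, 20, 23]
12<16: swap(5,5), lo=6 mid=6 ⇒ [6, 7, 15, 8, 10, 12, 13, 9, 16, 20, 23]
13<16: swap(6,6), lo=7 mid=7 ⇒ [6, 7, 15, 8, 10, 12, 13, 9, 16, 20, 23]
9<16: swap(7,7), lo=8 mid=8 ⇒ [6, 7, 15, 8, 10, 12, 13, 9, 16, 20, 23]
16=16: mid=9
20>16: swap(9,10), hi=9 ⇒ [6, 7, 15, 8, 10, 12, 13, 9, 16, 23, 20]
23>16: swap(9,9), hi=8 ⇒ [6, 7, 15, 8, 10, 12, 13, 9, 16, 23, 20]
done. lo=8 hi=8; a=[6, 7, 15, 8, 10, 12, 13, 9, 16, 23, 20]

(8, 8)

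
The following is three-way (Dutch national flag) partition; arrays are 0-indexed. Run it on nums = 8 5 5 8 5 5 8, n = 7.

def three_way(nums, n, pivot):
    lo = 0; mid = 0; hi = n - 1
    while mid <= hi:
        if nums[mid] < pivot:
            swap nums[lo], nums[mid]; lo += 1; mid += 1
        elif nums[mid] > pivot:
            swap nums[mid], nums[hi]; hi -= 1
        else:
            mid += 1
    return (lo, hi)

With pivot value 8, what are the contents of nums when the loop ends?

pivot = 8; lo=0, mid=0, hi=6
nums[mid]=8=8: mid=1
nums[mid]=5<8: swap nums[0],nums[1]; lo=1,mid=2 → 5 8 5 8 5 5 8
nums[mid]=5<8: swap nums[1],nums[2]; lo=2,mid=3 → 5 5 8 8 5 5 8
nums[mid]=8=8: mid=4
nums[mid]=5<8: swap nums[2],nums[4]; lo=3,mid=5 → 5 5 5 8 8 5 8
nums[mid]=5<8: swap nums[3],nums[5]; lo=4,mid=6 → 5 5 5 5 8 8 8
nums[mid]=8=8: mid=7
end: lo=4, hi=6; nums = 5 5 5 5 8 8 8

5 5 5 5 8 8 8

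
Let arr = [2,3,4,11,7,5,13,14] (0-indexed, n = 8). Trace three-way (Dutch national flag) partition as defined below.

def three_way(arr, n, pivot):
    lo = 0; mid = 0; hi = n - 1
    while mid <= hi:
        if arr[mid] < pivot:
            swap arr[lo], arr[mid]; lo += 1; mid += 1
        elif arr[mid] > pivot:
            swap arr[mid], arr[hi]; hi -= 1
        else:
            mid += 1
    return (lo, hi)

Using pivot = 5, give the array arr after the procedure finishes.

[2,3,4,5,7,13,14,11]

lo=0 mid=0 hi=7
2<5: swap(0,0), lo=1 mid=1 ⇒ [2,3,4,11,7,5,13,14]
3<5: swap(1,1), lo=2 mid=2 ⇒ [2,3,4,11,7,5,13,14]
4<5: swap(2,2), lo=3 mid=3 ⇒ [2,3,4,11,7,5,13,14]
11>5: swap(3,7), hi=6 ⇒ [2,3,4,14,7,5,13,11]
14>5: swap(3,6), hi=5 ⇒ [2,3,4,13,7,5,14,11]
13>5: swap(3,5), hi=4 ⇒ [2,3,4,5,7,13,14,11]
5=5: mid=4
7>5: swap(4,4), hi=3 ⇒ [2,3,4,5,7,13,14,11]
done. lo=3 hi=3; arr=[2,3,4,5,7,13,14,11]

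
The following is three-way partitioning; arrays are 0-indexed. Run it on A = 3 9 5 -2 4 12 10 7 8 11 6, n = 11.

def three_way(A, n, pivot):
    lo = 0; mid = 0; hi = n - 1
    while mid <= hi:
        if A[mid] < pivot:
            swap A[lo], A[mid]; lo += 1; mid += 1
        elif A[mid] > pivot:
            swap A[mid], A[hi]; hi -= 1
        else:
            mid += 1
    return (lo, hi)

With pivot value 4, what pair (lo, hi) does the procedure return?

pivot = 4; lo=0, mid=0, hi=10
A[mid]=3<4: swap A[0],A[0]; lo=1,mid=1 → 3 9 5 -2 4 12 10 7 8 11 6
A[mid]=9>4: swap A[1],A[10]; hi=9 → 3 6 5 -2 4 12 10 7 8 11 9
A[mid]=6>4: swap A[1],A[9]; hi=8 → 3 11 5 -2 4 12 10 7 8 6 9
A[mid]=11>4: swap A[1],A[8]; hi=7 → 3 8 5 -2 4 12 10 7 11 6 9
A[mid]=8>4: swap A[1],A[7]; hi=6 → 3 7 5 -2 4 12 10 8 11 6 9
A[mid]=7>4: swap A[1],A[6]; hi=5 → 3 10 5 -2 4 12 7 8 11 6 9
A[mid]=10>4: swap A[1],A[5]; hi=4 → 3 12 5 -2 4 10 7 8 11 6 9
A[mid]=12>4: swap A[1],A[4]; hi=3 → 3 4 5 -2 12 10 7 8 11 6 9
A[mid]=4=4: mid=2
A[mid]=5>4: swap A[2],A[3]; hi=2 → 3 4 -2 5 12 10 7 8 11 6 9
A[mid]=-2<4: swap A[1],A[2]; lo=2,mid=3 → 3 -2 4 5 12 10 7 8 11 6 9
end: lo=2, hi=2; A = 3 -2 4 5 12 10 7 8 11 6 9

(2, 2)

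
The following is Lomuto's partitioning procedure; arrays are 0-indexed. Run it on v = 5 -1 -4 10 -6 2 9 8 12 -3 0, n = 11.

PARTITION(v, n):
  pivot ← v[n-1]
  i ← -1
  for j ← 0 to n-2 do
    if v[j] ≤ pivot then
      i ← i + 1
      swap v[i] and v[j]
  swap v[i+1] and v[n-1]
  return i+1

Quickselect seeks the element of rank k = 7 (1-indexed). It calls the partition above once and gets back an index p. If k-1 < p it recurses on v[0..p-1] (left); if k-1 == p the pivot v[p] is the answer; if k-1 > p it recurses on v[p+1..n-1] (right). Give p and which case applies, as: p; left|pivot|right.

4; right

pivot=0, i=-1
j=0: 5>0, skip
j=1: -1≤0, i=0, swap(0,1) ⇒ -1 5 -4 10 -6 2 9 8 12 -3 0
j=2: -4≤0, i=1, swap(1,2) ⇒ -1 -4 5 10 -6 2 9 8 12 -3 0
j=3: 10>0, skip
j=4: -6≤0, i=2, swap(2,4) ⇒ -1 -4 -6 10 5 2 9 8 12 -3 0
j=5: 2>0, skip
j=6: 9>0, skip
j=7: 8>0, skip
j=8: 12>0, skip
j=9: -3≤0, i=3, swap(3,9) ⇒ -1 -4 -6 -3 5 2 9 8 12 10 0
swap(4,10) ⇒ -1 -4 -6 -3 0 2 9 8 12 10 5; return 4
p = 4; k-1 = 6 > 4 ⇒ right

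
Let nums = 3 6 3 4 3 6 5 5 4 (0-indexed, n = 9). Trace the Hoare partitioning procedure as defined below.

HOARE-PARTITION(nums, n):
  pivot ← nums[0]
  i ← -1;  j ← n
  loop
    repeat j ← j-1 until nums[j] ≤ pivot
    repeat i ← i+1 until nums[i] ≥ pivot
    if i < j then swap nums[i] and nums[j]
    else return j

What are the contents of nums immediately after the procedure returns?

pivot = nums[0] = 3; i = -1, j = 9
j→4 (nums[4]=3≤3), i→0 (nums[0]=3≥3); i<j, swap → 3 6 3 4 3 6 5 5 4
j→2 (nums[2]=3≤3), i→1 (nums[1]=6≥3); i<j, swap → 3 3 6 4 3 6 5 5 4
j→1, i→2; i≥j, return j=1. nums = 3 3 6 4 3 6 5 5 4

3 3 6 4 3 6 5 5 4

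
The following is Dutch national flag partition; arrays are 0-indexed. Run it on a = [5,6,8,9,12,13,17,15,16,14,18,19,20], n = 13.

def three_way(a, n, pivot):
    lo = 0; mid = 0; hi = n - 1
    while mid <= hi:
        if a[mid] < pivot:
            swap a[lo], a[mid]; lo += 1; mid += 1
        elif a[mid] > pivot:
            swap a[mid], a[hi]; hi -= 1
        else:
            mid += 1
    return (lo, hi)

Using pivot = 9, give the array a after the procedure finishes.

pivot = 9; lo=0, mid=0, hi=12
a[mid]=5<9: swap a[0],a[0]; lo=1,mid=1 → [5,6,8,9,12,13,17,15,16,14,18,19,20]
a[mid]=6<9: swap a[1],a[1]; lo=2,mid=2 → [5,6,8,9,12,13,17,15,16,14,18,19,20]
a[mid]=8<9: swap a[2],a[2]; lo=3,mid=3 → [5,6,8,9,12,13,17,15,16,14,18,19,20]
a[mid]=9=9: mid=4
a[mid]=12>9: swap a[4],a[12]; hi=11 → [5,6,8,9,20,13,17,15,16,14,18,19,12]
a[mid]=20>9: swap a[4],a[11]; hi=10 → [5,6,8,9,19,13,17,15,16,14,18,20,12]
a[mid]=19>9: swap a[4],a[10]; hi=9 → [5,6,8,9,18,13,17,15,16,14,19,20,12]
a[mid]=18>9: swap a[4],a[9]; hi=8 → [5,6,8,9,14,13,17,15,16,18,19,20,12]
a[mid]=14>9: swap a[4],a[8]; hi=7 → [5,6,8,9,16,13,17,15,14,18,19,20,12]
a[mid]=16>9: swap a[4],a[7]; hi=6 → [5,6,8,9,15,13,17,16,14,18,19,20,12]
a[mid]=15>9: swap a[4],a[6]; hi=5 → [5,6,8,9,17,13,15,16,14,18,19,20,12]
a[mid]=17>9: swap a[4],a[5]; hi=4 → [5,6,8,9,13,17,15,16,14,18,19,20,12]
a[mid]=13>9: swap a[4],a[4]; hi=3 → [5,6,8,9,13,17,15,16,14,18,19,20,12]
end: lo=3, hi=3; a = [5,6,8,9,13,17,15,16,14,18,19,20,12]

[5,6,8,9,13,17,15,16,14,18,19,20,12]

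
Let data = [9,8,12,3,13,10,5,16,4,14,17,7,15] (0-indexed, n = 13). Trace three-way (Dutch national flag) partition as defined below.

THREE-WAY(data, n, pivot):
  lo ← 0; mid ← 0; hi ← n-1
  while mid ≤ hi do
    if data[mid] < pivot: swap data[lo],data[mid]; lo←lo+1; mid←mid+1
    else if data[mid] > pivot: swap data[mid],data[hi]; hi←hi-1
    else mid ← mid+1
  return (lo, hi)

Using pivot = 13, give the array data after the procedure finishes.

[9,8,12,3,10,5,7,4,13,17,14,15,16]

pivot = 13; lo=0, mid=0, hi=12
data[mid]=9<13: swap data[0],data[0]; lo=1,mid=1 → [9,8,12,3,13,10,5,16,4,14,17,7,15]
data[mid]=8<13: swap data[1],data[1]; lo=2,mid=2 → [9,8,12,3,13,10,5,16,4,14,17,7,15]
data[mid]=12<13: swap data[2],data[2]; lo=3,mid=3 → [9,8,12,3,13,10,5,16,4,14,17,7,15]
data[mid]=3<13: swap data[3],data[3]; lo=4,mid=4 → [9,8,12,3,13,10,5,16,4,14,17,7,15]
data[mid]=13=13: mid=5
data[mid]=10<13: swap data[4],data[5]; lo=5,mid=6 → [9,8,12,3,10,13,5,16,4,14,17,7,15]
data[mid]=5<13: swap data[5],data[6]; lo=6,mid=7 → [9,8,12,3,10,5,13,16,4,14,17,7,15]
data[mid]=16>13: swap data[7],data[12]; hi=11 → [9,8,12,3,10,5,13,15,4,14,17,7,16]
data[mid]=15>13: swap data[7],data[11]; hi=10 → [9,8,12,3,10,5,13,7,4,14,17,15,16]
data[mid]=7<13: swap data[6],data[7]; lo=7,mid=8 → [9,8,12,3,10,5,7,13,4,14,17,15,16]
data[mid]=4<13: swap data[7],data[8]; lo=8,mid=9 → [9,8,12,3,10,5,7,4,13,14,17,15,16]
data[mid]=14>13: swap data[9],data[10]; hi=9 → [9,8,12,3,10,5,7,4,13,17,14,15,16]
data[mid]=17>13: swap data[9],data[9]; hi=8 → [9,8,12,3,10,5,7,4,13,17,14,15,16]
end: lo=8, hi=8; data = [9,8,12,3,10,5,7,4,13,17,14,15,16]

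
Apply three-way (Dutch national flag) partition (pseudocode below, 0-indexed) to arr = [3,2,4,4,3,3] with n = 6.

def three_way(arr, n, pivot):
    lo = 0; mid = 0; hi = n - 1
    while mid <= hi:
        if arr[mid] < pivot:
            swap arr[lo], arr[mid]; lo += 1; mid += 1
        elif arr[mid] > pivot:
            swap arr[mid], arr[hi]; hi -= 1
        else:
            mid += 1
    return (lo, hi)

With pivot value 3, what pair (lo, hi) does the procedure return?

pivot = 3; lo=0, mid=0, hi=5
arr[mid]=3=3: mid=1
arr[mid]=2<3: swap arr[0],arr[1]; lo=1,mid=2 → [2,3,4,4,3,3]
arr[mid]=4>3: swap arr[2],arr[5]; hi=4 → [2,3,3,4,3,4]
arr[mid]=3=3: mid=3
arr[mid]=4>3: swap arr[3],arr[4]; hi=3 → [2,3,3,3,4,4]
arr[mid]=3=3: mid=4
end: lo=1, hi=3; arr = [2,3,3,3,4,4]

(1, 3)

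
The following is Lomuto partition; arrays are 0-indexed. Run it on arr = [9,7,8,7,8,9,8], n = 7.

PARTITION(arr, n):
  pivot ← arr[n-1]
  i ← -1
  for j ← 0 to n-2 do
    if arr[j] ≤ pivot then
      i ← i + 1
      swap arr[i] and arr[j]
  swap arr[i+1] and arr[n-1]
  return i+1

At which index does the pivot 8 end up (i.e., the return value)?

pivot=8, i=-1
j=0: 9>8, skip
j=1: 7≤8, i=0, swap(0,1) ⇒ [7,9,8,7,8,9,8]
j=2: 8≤8, i=1, swap(1,2) ⇒ [7,8,9,7,8,9,8]
j=3: 7≤8, i=2, swap(2,3) ⇒ [7,8,7,9,8,9,8]
j=4: 8≤8, i=3, swap(3,4) ⇒ [7,8,7,8,9,9,8]
j=5: 9>8, skip
swap(4,6) ⇒ [7,8,7,8,8,9,9]; return 4

4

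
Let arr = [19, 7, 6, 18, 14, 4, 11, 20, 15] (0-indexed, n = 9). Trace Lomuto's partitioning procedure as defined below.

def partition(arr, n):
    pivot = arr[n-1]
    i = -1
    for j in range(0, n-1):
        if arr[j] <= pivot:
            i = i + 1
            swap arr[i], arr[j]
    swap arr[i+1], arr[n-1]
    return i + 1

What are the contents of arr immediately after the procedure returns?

pivot = arr[8] = 15; i = -1
j=0: arr[0]=19 > 15 → no swap
j=1: arr[1]=7 ≤ 15 → i=0, swap arr[0],arr[1] → [7, 19, 6, 18, 14, 4, 11, 20, 15]
j=2: arr[2]=6 ≤ 15 → i=1, swap arr[1],arr[2] → [7, 6, 19, 18, 14, 4, 11, 20, 15]
j=3: arr[3]=18 > 15 → no swap
j=4: arr[4]=14 ≤ 15 → i=2, swap arr[2],arr[4] → [7, 6, 14, 18, 19, 4, 11, 20, 15]
j=5: arr[5]=4 ≤ 15 → i=3, swap arr[3],arr[5] → [7, 6, 14, 4, 19, 18, 11, 20, 15]
j=6: arr[6]=11 ≤ 15 → i=4, swap arr[4],arr[6] → [7, 6, 14, 4, 11, 18, 19, 20, 15]
j=7: arr[7]=20 > 15 → no swap
final swap arr[5],arr[8] → [7, 6, 14, 4, 11, 15, 19, 20, 18]; return 5

[7, 6, 14, 4, 11, 15, 19, 20, 18]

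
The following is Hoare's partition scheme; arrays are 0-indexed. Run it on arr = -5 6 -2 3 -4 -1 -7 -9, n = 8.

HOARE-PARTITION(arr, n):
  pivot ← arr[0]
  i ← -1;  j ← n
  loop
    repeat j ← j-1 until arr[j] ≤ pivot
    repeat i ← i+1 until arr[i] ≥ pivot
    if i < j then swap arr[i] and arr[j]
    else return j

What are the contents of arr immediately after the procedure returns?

pivot = arr[0] = -5; i = -1, j = 8
j→7 (arr[7]=-9≤-5), i→0 (arr[0]=-5≥-5); i<j, swap → -9 6 -2 3 -4 -1 -7 -5
j→6 (arr[6]=-7≤-5), i→1 (arr[1]=6≥-5); i<j, swap → -9 -7 -2 3 -4 -1 6 -5
j→1, i→2; i≥j, return j=1. arr = -9 -7 -2 3 -4 -1 6 -5

-9 -7 -2 3 -4 -1 6 -5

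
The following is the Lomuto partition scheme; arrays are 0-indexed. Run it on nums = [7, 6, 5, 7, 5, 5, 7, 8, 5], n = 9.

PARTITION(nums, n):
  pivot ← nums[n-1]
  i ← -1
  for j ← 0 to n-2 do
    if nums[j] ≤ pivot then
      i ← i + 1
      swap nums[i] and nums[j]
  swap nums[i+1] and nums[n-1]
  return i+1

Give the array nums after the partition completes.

pivot = nums[8] = 5; i = -1
j=0: nums[0]=7 > 5 → no swap
j=1: nums[1]=6 > 5 → no swap
j=2: nums[2]=5 ≤ 5 → i=0, swap nums[0],nums[2] → [5, 6, 7, 7, 5, 5, 7, 8, 5]
j=3: nums[3]=7 > 5 → no swap
j=4: nums[4]=5 ≤ 5 → i=1, swap nums[1],nums[4] → [5, 5, 7, 7, 6, 5, 7, 8, 5]
j=5: nums[5]=5 ≤ 5 → i=2, swap nums[2],nums[5] → [5, 5, 5, 7, 6, 7, 7, 8, 5]
j=6: nums[6]=7 > 5 → no swap
j=7: nums[7]=8 > 5 → no swap
final swap nums[3],nums[8] → [5, 5, 5, 5, 6, 7, 7, 8, 7]; return 3

[5, 5, 5, 5, 6, 7, 7, 8, 7]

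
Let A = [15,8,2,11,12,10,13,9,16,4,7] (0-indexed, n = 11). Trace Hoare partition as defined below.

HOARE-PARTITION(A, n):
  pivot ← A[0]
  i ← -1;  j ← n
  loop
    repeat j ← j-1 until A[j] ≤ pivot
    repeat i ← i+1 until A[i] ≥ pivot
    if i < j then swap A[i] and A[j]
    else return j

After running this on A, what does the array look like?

pivot = A[0] = 15; i = -1, j = 11
j→10 (A[10]=7≤15), i→0 (A[0]=15≥15); i<j, swap → [7,8,2,11,12,10,13,9,16,4,15]
j→9 (A[9]=4≤15), i→8 (A[8]=16≥15); i<j, swap → [7,8,2,11,12,10,13,9,4,16,15]
j→8, i→9; i≥j, return j=8. A = [7,8,2,11,12,10,13,9,4,16,15]

[7,8,2,11,12,10,13,9,4,16,15]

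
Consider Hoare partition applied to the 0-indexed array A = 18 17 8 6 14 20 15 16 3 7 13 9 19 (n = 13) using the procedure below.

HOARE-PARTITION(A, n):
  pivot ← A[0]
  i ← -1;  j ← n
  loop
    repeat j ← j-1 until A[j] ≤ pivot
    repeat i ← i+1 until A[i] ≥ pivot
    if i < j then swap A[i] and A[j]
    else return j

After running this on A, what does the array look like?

pivot = A[0] = 18; i = -1, j = 13
j→11 (A[11]=9≤18), i→0 (A[0]=18≥18); i<j, swap → 9 17 8 6 14 20 15 16 3 7 13 18 19
j→10 (A[10]=13≤18), i→5 (A[5]=20≥18); i<j, swap → 9 17 8 6 14 13 15 16 3 7 20 18 19
j→9, i→10; i≥j, return j=9. A = 9 17 8 6 14 13 15 16 3 7 20 18 19

9 17 8 6 14 13 15 16 3 7 20 18 19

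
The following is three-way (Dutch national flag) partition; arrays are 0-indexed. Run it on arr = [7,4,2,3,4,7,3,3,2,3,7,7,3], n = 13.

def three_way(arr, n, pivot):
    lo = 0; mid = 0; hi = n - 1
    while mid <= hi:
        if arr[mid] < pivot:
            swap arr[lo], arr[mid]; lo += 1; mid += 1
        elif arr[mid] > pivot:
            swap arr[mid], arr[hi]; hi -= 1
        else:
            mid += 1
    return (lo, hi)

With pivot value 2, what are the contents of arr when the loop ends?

[2,2,3,4,7,3,3,4,3,7,7,3,7]

pivot = 2; lo=0, mid=0, hi=12
arr[mid]=7>2: swap arr[0],arr[12]; hi=11 → [3,4,2,3,4,7,3,3,2,3,7,7,7]
arr[mid]=3>2: swap arr[0],arr[11]; hi=10 → [7,4,2,3,4,7,3,3,2,3,7,3,7]
arr[mid]=7>2: swap arr[0],arr[10]; hi=9 → [7,4,2,3,4,7,3,3,2,3,7,3,7]
arr[mid]=7>2: swap arr[0],arr[9]; hi=8 → [3,4,2,3,4,7,3,3,2,7,7,3,7]
arr[mid]=3>2: swap arr[0],arr[8]; hi=7 → [2,4,2,3,4,7,3,3,3,7,7,3,7]
arr[mid]=2=2: mid=1
arr[mid]=4>2: swap arr[1],arr[7]; hi=6 → [2,3,2,3,4,7,3,4,3,7,7,3,7]
arr[mid]=3>2: swap arr[1],arr[6]; hi=5 → [2,3,2,3,4,7,3,4,3,7,7,3,7]
arr[mid]=3>2: swap arr[1],arr[5]; hi=4 → [2,7,2,3,4,3,3,4,3,7,7,3,7]
arr[mid]=7>2: swap arr[1],arr[4]; hi=3 → [2,4,2,3,7,3,3,4,3,7,7,3,7]
arr[mid]=4>2: swap arr[1],arr[3]; hi=2 → [2,3,2,4,7,3,3,4,3,7,7,3,7]
arr[mid]=3>2: swap arr[1],arr[2]; hi=1 → [2,2,3,4,7,3,3,4,3,7,7,3,7]
arr[mid]=2=2: mid=2
end: lo=0, hi=1; arr = [2,2,3,4,7,3,3,4,3,7,7,3,7]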